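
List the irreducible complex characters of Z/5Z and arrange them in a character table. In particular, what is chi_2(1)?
Character table of Z/5Z (irreps indexed chi_0,...,chi_4 with chi_k(m) = zeta_5^(k*m), zeta_5 = exp(2*pi*i/5)):
  irrep \ class  {0} (size 1)  {1} (size 1)    {2} (size 1)    {3} (size 1)    {4} (size 1)  
  chi_0          1             1               1               1               1             
  chi_1          1             exp(2*I*pi/5)   exp(4*I*pi/5)   exp(-4*I*pi/5)  exp(-2*I*pi/5)
  chi_2          1             exp(4*I*pi/5)   exp(-2*I*pi/5)  exp(2*I*pi/5)   exp(-4*I*pi/5)
  chi_3          1             exp(-4*I*pi/5)  exp(2*I*pi/5)   exp(-2*I*pi/5)  exp(4*I*pi/5) 
  chi_4          1             exp(-2*I*pi/5)  exp(-4*I*pi/5)  exp(4*I*pi/5)   exp(2*I*pi/5) 

Spot check: chi_2(1) = zeta_5^(2*1) = zeta_5^2 = exp(4*I*pi/5).

Argument: Z/5Z is abelian, so all 5 irreducible complex representations are 1-dimensional. They are given by chi_k(m) = zeta_5^(k*m) for k = 0,...,4. Row orthogonality: sum_m chi_k(m) conj(chi_l(m)) = 5 * [k = l].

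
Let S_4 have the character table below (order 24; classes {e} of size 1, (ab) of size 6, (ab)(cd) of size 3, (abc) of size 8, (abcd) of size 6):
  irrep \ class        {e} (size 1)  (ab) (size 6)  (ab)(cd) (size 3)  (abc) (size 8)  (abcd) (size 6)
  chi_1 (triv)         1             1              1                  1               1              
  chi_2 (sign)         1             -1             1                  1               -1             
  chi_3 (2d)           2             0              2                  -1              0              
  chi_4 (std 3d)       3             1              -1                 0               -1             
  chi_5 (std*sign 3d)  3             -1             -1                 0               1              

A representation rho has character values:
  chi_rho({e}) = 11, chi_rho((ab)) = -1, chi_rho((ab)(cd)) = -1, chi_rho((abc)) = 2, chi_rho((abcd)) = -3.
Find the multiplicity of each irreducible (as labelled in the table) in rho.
Multiplicities: chi_1: 0, chi_2: 2, chi_3: 0, chi_4: 2, chi_5: 1.

Argument: Use <chi_rho, chi> = (1/|G|) sum_C |C| * chi_rho(C) * conj(chi(C)) with |G| = 24 for each irreducible chi in the table:
  <chi_rho, chi_1> = (1/24)[1*(11)*conj(1) + 6*(-1)*conj(1) + 3*(-1)*conj(1) + 8*(2)*conj(1) + 6*(-3)*conj(1)]
      = (1/24)[(11) + (-6) + (-3) + (16) + (-18)] = 0/24 = 0
  <chi_rho, chi_2> = (1/24)[1*(11)*conj(1) + 6*(-1)*conj(-1) + 3*(-1)*conj(1) + 8*(2)*conj(1) + 6*(-3)*conj(-1)]
      = (1/24)[(11) + (6) + (-3) + (16) + (18)] = 48/24 = 2
  <chi_rho, chi_3> = (1/24)[1*(11)*conj(2) + 6*(-1)*conj(0) + 3*(-1)*conj(2) + 8*(2)*conj(-1) + 6*(-3)*conj(0)]
      = (1/24)[(22) + (0) + (-6) + (-16) + (0)] = 0/24 = 0
  <chi_rho, chi_4> = (1/24)[1*(11)*conj(3) + 6*(-1)*conj(1) + 3*(-1)*conj(-1) + 8*(2)*conj(0) + 6*(-3)*conj(-1)]
      = (1/24)[(33) + (-6) + (3) + (0) + (18)] = 48/24 = 2
  <chi_rho, chi_5> = (1/24)[1*(11)*conj(3) + 6*(-1)*conj(-1) + 3*(-1)*conj(-1) + 8*(2)*conj(0) + 6*(-3)*conj(1)]
      = (1/24)[(33) + (6) + (3) + (0) + (-18)] = 24/24 = 1
Dimension check: dim(rho) = sum (mult * dim) = 0*1 + 2*1 + 0*2 + 2*3 + 1*3 = 11 = chi_rho(e) = 11.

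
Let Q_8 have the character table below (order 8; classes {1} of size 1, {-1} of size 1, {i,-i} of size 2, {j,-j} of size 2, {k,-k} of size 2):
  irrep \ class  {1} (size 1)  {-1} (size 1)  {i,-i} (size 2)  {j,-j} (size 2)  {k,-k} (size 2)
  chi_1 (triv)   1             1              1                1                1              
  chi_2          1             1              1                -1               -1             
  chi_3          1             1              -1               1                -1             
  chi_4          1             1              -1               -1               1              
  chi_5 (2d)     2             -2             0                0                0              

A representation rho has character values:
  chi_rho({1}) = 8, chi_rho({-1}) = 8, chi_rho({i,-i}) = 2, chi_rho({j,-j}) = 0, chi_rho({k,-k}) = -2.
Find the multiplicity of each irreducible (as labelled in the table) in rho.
Multiplicities: chi_1: 2, chi_2: 3, chi_3: 2, chi_4: 1, chi_5: 0.

Derivation: Use <chi_rho, chi> = (1/|G|) sum_C |C| * chi_rho(C) * conj(chi(C)) with |G| = 8 for each irreducible chi in the table:
  <chi_rho, chi_1> = (1/8)[1*(8)*conj(1) + 1*(8)*conj(1) + 2*(2)*conj(1) + 2*(0)*conj(1) + 2*(-2)*conj(1)]
      = (1/8)[(8) + (8) + (4) + (0) + (-4)] = 16/8 = 2
  <chi_rho, chi_2> = (1/8)[1*(8)*conj(1) + 1*(8)*conj(1) + 2*(2)*conj(1) + 2*(0)*conj(-1) + 2*(-2)*conj(-1)]
      = (1/8)[(8) + (8) + (4) + (0) + (4)] = 24/8 = 3
  <chi_rho, chi_3> = (1/8)[1*(8)*conj(1) + 1*(8)*conj(1) + 2*(2)*conj(-1) + 2*(0)*conj(1) + 2*(-2)*conj(-1)]
      = (1/8)[(8) + (8) + (-4) + (0) + (4)] = 16/8 = 2
  <chi_rho, chi_4> = (1/8)[1*(8)*conj(1) + 1*(8)*conj(1) + 2*(2)*conj(-1) + 2*(0)*conj(-1) + 2*(-2)*conj(1)]
      = (1/8)[(8) + (8) + (-4) + (0) + (-4)] = 8/8 = 1
  <chi_rho, chi_5> = (1/8)[1*(8)*conj(2) + 1*(8)*conj(-2) + 2*(2)*conj(0) + 2*(0)*conj(0) + 2*(-2)*conj(0)]
      = (1/8)[(16) + (-16) + (0) + (0) + (0)] = 0/8 = 0
Dimension check: dim(rho) = sum (mult * dim) = 2*1 + 3*1 + 2*1 + 1*1 + 0*2 = 8 = chi_rho(e) = 8.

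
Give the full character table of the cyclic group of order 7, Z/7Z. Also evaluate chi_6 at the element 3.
Character table of Z/7Z (irreps indexed chi_0,...,chi_6 with chi_k(m) = zeta_7^(k*m), zeta_7 = exp(2*pi*i/7)):
  irrep \ class  {0} (size 1)  {1} (size 1)    {2} (size 1)    {3} (size 1)    {4} (size 1)    {5} (size 1)    {6} (size 1)  
  chi_0          1             1               1               1               1               1               1             
  chi_1          1             exp(2*I*pi/7)   exp(4*I*pi/7)   exp(6*I*pi/7)   exp(-6*I*pi/7)  exp(-4*I*pi/7)  exp(-2*I*pi/7)
  chi_2          1             exp(4*I*pi/7)   exp(-6*I*pi/7)  exp(-2*I*pi/7)  exp(2*I*pi/7)   exp(6*I*pi/7)   exp(-4*I*pi/7)
  chi_3          1             exp(6*I*pi/7)   exp(-2*I*pi/7)  exp(4*I*pi/7)   exp(-4*I*pi/7)  exp(2*I*pi/7)   exp(-6*I*pi/7)
  chi_4          1             exp(-6*I*pi/7)  exp(2*I*pi/7)   exp(-4*I*pi/7)  exp(4*I*pi/7)   exp(-2*I*pi/7)  exp(6*I*pi/7) 
  chi_5          1             exp(-4*I*pi/7)  exp(6*I*pi/7)   exp(2*I*pi/7)   exp(-2*I*pi/7)  exp(-6*I*pi/7)  exp(4*I*pi/7) 
  chi_6          1             exp(-2*I*pi/7)  exp(-4*I*pi/7)  exp(-6*I*pi/7)  exp(6*I*pi/7)   exp(4*I*pi/7)   exp(2*I*pi/7) 

Spot check: chi_6(3) = zeta_7^(6*3) = zeta_7^18 = exp(-6*I*pi/7).

Argument: Z/7Z is abelian, so all 7 irreducible complex representations are 1-dimensional. They are given by chi_k(m) = zeta_7^(k*m) for k = 0,...,6. Row orthogonality: sum_m chi_k(m) conj(chi_l(m)) = 7 * [k = l].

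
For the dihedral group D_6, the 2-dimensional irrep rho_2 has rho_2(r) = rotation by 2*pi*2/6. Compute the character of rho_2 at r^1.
chi_{rho_2}(r^1) = 2*cos(2*pi*2*1/6) = -1

Why: rho_2(r^1) is rotation by angle 2*pi*2*1/6, whose trace is 2*cos(2*pi*2*1/6) = -1.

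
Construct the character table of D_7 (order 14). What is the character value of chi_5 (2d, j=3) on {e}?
Conjugacy classes: {e} of size 1, {r^1, r^6} of size 2, {r^2, r^5} of size 2, {r^3, r^4} of size 2, {s, sr, ..., sr^6} of size 7.
Character table:
  irrep \ class              {e} (size 1)  {r^1, r^6} (size 2)  {r^2, r^5} (size 2)  {r^3, r^4} (size 2)  {s, sr, ..., sr^6} (size 7)
  chi_1 (triv)               1             1                    1                    1                    1                          
  chi_2 (sign: r->1, s->-1)  1             1                    1                    1                    -1                         
  chi_3 (2d, j=1)            2             2*cos(2*pi/7)        -2*cos(3*pi/7)       -2*cos(pi/7)         0                          
  chi_4 (2d, j=2)            2             -2*cos(3*pi/7)       -2*cos(pi/7)         2*cos(2*pi/7)        0                          
  chi_5 (2d, j=3)            2             -2*cos(pi/7)         2*cos(2*pi/7)        -2*cos(3*pi/7)       0                          

Spot check: chi_5 (2d, j=3) on {e} = 2.

Derivation: D_7 has order 2*7 = 14 with 5 conjugacy classes, hence 5 irreducibles. Sum of squared dims 1 + 1 + 4 + 4 + 4 = 14 = |G|. Linear characters come from the abelianisation; the 2-dimensional irreps have character r^k -> 2*cos(2*pi*j*k/7), reflections -> 0.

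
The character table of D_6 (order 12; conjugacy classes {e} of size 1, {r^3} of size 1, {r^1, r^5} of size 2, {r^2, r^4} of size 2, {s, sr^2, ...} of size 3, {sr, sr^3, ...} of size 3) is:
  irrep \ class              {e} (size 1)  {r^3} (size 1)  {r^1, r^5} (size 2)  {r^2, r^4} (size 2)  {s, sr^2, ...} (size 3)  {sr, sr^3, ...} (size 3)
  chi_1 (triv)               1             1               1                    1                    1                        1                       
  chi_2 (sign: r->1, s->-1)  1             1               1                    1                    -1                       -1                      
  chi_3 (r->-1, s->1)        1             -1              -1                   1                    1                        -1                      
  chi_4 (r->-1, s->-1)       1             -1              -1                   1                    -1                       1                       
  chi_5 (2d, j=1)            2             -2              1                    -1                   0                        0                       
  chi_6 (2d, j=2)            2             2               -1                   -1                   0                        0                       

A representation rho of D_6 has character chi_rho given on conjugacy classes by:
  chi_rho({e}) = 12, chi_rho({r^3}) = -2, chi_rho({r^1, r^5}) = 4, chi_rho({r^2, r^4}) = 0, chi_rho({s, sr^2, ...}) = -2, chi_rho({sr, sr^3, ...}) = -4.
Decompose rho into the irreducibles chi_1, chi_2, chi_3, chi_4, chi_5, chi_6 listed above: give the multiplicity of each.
Multiplicities: chi_1: 0, chi_2: 3, chi_3: 1, chi_4: 0, chi_5: 3, chi_6: 1.

Solution. Use <chi_rho, chi> = (1/|G|) sum_C |C| * chi_rho(C) * conj(chi(C)) with |G| = 12 for each irreducible chi in the table:
  <chi_rho, chi_1> = (1/12)[1*(12)*conj(1) + 1*(-2)*conj(1) + 2*(4)*conj(1) + 2*(0)*conj(1) + 3*(-2)*conj(1) + 3*(-4)*conj(1)]
      = (1/12)[(12) + (-2) + (8) + (0) + (-6) + (-12)] = 0/12 = 0
  <chi_rho, chi_2> = (1/12)[1*(12)*conj(1) + 1*(-2)*conj(1) + 2*(4)*conj(1) + 2*(0)*conj(1) + 3*(-2)*conj(-1) + 3*(-4)*conj(-1)]
      = (1/12)[(12) + (-2) + (8) + (0) + (6) + (12)] = 36/12 = 3
  <chi_rho, chi_3> = (1/12)[1*(12)*conj(1) + 1*(-2)*conj(-1) + 2*(4)*conj(-1) + 2*(0)*conj(1) + 3*(-2)*conj(1) + 3*(-4)*conj(-1)]
      = (1/12)[(12) + (2) + (-8) + (0) + (-6) + (12)] = 12/12 = 1
  <chi_rho, chi_4> = (1/12)[1*(12)*conj(1) + 1*(-2)*conj(-1) + 2*(4)*conj(-1) + 2*(0)*conj(1) + 3*(-2)*conj(-1) + 3*(-4)*conj(1)]
      = (1/12)[(12) + (2) + (-8) + (0) + (6) + (-12)] = 0/12 = 0
  <chi_rho, chi_5> = (1/12)[1*(12)*conj(2) + 1*(-2)*conj(-2) + 2*(4)*conj(1) + 2*(0)*conj(-1) + 3*(-2)*conj(0) + 3*(-4)*conj(0)]
      = (1/12)[(24) + (4) + (8) + (0) + (0) + (0)] = 36/12 = 3
  <chi_rho, chi_6> = (1/12)[1*(12)*conj(2) + 1*(-2)*conj(2) + 2*(4)*conj(-1) + 2*(0)*conj(-1) + 3*(-2)*conj(0) + 3*(-4)*conj(0)]
      = (1/12)[(24) + (-4) + (-8) + (0) + (0) + (0)] = 12/12 = 1
Dimension check: dim(rho) = sum (mult * dim) = 0*1 + 3*1 + 1*1 + 0*1 + 3*2 + 1*2 = 12 = chi_rho(e) = 12.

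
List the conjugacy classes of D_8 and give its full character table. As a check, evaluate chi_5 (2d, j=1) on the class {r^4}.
Conjugacy classes: {e} of size 1, {r^4} of size 1, {r^1, r^7} of size 2, {r^2, r^6} of size 2, {r^3, r^5} of size 2, {s, sr^2, ...} of size 4, {sr, sr^3, ...} of size 4.
Character table:
  irrep \ class              {e} (size 1)  {r^4} (size 1)  {r^1, r^7} (size 2)  {r^2, r^6} (size 2)  {r^3, r^5} (size 2)  {s, sr^2, ...} (size 4)  {sr, sr^3, ...} (size 4)
  chi_1 (triv)               1             1               1                    1                    1                    1                        1                       
  chi_2 (sign: r->1, s->-1)  1             1               1                    1                    1                    -1                       -1                      
  chi_3 (r->-1, s->1)        1             1               -1                   1                    -1                   1                        -1                      
  chi_4 (r->-1, s->-1)       1             1               -1                   1                    -1                   -1                       1                       
  chi_5 (2d, j=1)            2             -2              sqrt(2)              0                    -sqrt(2)             0                        0                       
  chi_6 (2d, j=2)            2             2               0                    -2                   0                    0                        0                       
  chi_7 (2d, j=3)            2             -2              -sqrt(2)             0                    sqrt(2)              0                        0                       

Spot check: chi_5 (2d, j=1) on {r^4} = -2.

Why: D_8 has order 2*8 = 16 with 7 conjugacy classes, hence 7 irreducibles. Sum of squared dims 1 + 1 + 1 + 1 + 4 + 4 + 4 = 16 = |G|. Linear characters come from the abelianisation; the 2-dimensional irreps have character r^k -> 2*cos(2*pi*j*k/8), reflections -> 0.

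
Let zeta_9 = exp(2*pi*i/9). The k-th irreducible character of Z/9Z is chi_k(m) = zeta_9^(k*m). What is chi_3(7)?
chi_3(7) = zeta_9^21 = exp(2*I*pi/3)

Derivation: chi_3(7) = zeta_9^(3*7) = zeta_9^21. Since zeta_9^9 = 1, this equals zeta_9^3 = exp(2*pi*i*3/9) = exp(2*I*pi/3).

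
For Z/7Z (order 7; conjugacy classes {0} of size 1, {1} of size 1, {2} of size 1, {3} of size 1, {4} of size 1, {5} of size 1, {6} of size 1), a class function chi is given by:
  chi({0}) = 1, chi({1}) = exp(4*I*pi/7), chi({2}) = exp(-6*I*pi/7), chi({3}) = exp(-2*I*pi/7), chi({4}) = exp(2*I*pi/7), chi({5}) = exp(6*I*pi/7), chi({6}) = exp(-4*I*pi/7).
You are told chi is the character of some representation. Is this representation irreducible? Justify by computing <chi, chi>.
Irreducible: <chi, chi> = 1.

Argument: <chi, chi> = (1/|G|) sum_C |C| * |chi(C)|^2 = (1/7)[1*|1|^2 + 1*|exp(4*I*pi/7)|^2 + 1*|exp(-6*I*pi/7)|^2 + 1*|exp(-2*I*pi/7)|^2 + 1*|exp(2*I*pi/7)|^2 + 1*|exp(6*I*pi/7)|^2 + 1*|exp(-4*I*pi/7)|^2]
  = (1/7)[(1) + (1) + (1) + (1) + (1) + (1) + (1)] = 7/7 = 1.
(Exp terms are combined using exp(i*s)*conj(exp(i*t)) = exp(i*(s-t)), and sums of them are collapsed using the identity that for every m > 1 the m distinct m-th roots of unity sum to 0, e.g. 1 + exp(2*I*pi/3) + exp(-2*I*pi/3) = 0.)
A character is irreducible iff <chi, chi> = 1, so this representation is irreducible.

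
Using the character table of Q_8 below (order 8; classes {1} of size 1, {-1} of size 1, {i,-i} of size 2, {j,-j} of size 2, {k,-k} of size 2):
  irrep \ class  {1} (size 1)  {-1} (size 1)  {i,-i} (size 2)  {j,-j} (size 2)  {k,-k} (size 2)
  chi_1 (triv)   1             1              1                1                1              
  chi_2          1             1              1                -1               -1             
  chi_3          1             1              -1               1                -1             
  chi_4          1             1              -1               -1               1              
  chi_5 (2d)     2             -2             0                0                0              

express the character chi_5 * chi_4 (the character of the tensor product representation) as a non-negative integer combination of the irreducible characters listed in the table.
chi_5 tensor chi_4 = chi_5 (all other irreducibles have multiplicity 0).

Derivation: The character of a tensor product is the pointwise product (chi_5 * chi_4)(C) = chi_5(C) * chi_4(C):
  {1}: (2)*(1), {-1}: (-2)*(1), {i,-i}: (0)*(-1), {j,-j}: (0)*(-1), {k,-k}: (0)*(1)
so (chi_5 * chi_4) takes values
  {1} -> 2, {-1} -> -2, {i,-i} -> 0, {j,-j} -> 0, {k,-k} -> 0.
Now take the inner product of this character with each irreducible chi from the table, <chi_5*chi_4, chi> = (1/8) sum_C |C| (chi_5*chi_4)(C) conj(chi(C)):
  <chi_5*chi_4, chi_1> = (1/8)[1*(2)*conj(1) + 1*(-2)*conj(1) + 2*(0)*conj(1) + 2*(0)*conj(1) + 2*(0)*conj(1)]
      = (1/8)[(2) + (-2) + (0) + (0) + (0)] = 0/8 = 0
  <chi_5*chi_4, chi_2> = (1/8)[1*(2)*conj(1) + 1*(-2)*conj(1) + 2*(0)*conj(1) + 2*(0)*conj(-1) + 2*(0)*conj(-1)]
      = (1/8)[(2) + (-2) + (0) + (0) + (0)] = 0/8 = 0
  <chi_5*chi_4, chi_3> = (1/8)[1*(2)*conj(1) + 1*(-2)*conj(1) + 2*(0)*conj(-1) + 2*(0)*conj(1) + 2*(0)*conj(-1)]
      = (1/8)[(2) + (-2) + (0) + (0) + (0)] = 0/8 = 0
  <chi_5*chi_4, chi_4> = (1/8)[1*(2)*conj(1) + 1*(-2)*conj(1) + 2*(0)*conj(-1) + 2*(0)*conj(-1) + 2*(0)*conj(1)]
      = (1/8)[(2) + (-2) + (0) + (0) + (0)] = 0/8 = 0
  <chi_5*chi_4, chi_5> = (1/8)[1*(2)*conj(2) + 1*(-2)*conj(-2) + 2*(0)*conj(0) + 2*(0)*conj(0) + 2*(0)*conj(0)]
      = (1/8)[(4) + (4) + (0) + (0) + (0)] = 8/8 = 1
Hence the multiplicities are chi_5: 1. Dimension check: dim(chi_5)*dim(chi_4) = 2*1 = 2 and sum (mult * dim) = 1*2 = 2.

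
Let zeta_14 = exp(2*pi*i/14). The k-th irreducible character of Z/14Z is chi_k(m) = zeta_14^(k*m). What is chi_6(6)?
chi_6(6) = zeta_14^36 = exp(-6*I*pi/7)

Justification: chi_6(6) = zeta_14^(6*6) = zeta_14^36. Since zeta_14^14 = 1, this equals zeta_14^8 = exp(2*pi*i*8/14) = exp(-6*I*pi/7).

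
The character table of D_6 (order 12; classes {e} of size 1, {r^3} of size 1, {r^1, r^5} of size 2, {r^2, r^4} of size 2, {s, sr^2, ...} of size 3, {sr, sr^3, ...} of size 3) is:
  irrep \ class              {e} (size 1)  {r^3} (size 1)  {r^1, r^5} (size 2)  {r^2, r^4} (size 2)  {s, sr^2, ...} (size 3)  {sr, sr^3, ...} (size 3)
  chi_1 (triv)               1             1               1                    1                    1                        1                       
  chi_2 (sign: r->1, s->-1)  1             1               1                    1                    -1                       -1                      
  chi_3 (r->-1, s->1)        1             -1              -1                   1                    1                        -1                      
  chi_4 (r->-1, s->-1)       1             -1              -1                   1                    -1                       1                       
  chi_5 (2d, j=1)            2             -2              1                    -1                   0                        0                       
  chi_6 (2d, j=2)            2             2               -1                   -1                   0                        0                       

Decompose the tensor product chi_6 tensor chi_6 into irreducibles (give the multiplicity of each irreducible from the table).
chi_6 tensor chi_6 = chi_1 + chi_2 + chi_6 (all other irreducibles have multiplicity 0).

Justification: The character of a tensor product is the pointwise product (chi_6 * chi_6)(C) = chi_6(C) * chi_6(C):
  {e}: (2)*(2), {r^3}: (2)*(2), {r^1, r^5}: (-1)*(-1), {r^2, r^4}: (-1)*(-1), {s, sr^2, ...}: (0)*(0), {sr, sr^3, ...}: (0)*(0)
so (chi_6 * chi_6) takes values
  {e} -> 4, {r^3} -> 4, {r^1, r^5} -> 1, {r^2, r^4} -> 1, {s, sr^2, ...} -> 0, {sr, sr^3, ...} -> 0.
Now take the inner product of this character with each irreducible chi from the table, <chi_6*chi_6, chi> = (1/12) sum_C |C| (chi_6*chi_6)(C) conj(chi(C)):
  <chi_6*chi_6, chi_1> = (1/12)[1*(4)*conj(1) + 1*(4)*conj(1) + 2*(1)*conj(1) + 2*(1)*conj(1) + 3*(0)*conj(1) + 3*(0)*conj(1)]
      = (1/12)[(4) + (4) + (2) + (2) + (0) + (0)] = 12/12 = 1
  <chi_6*chi_6, chi_2> = (1/12)[1*(4)*conj(1) + 1*(4)*conj(1) + 2*(1)*conj(1) + 2*(1)*conj(1) + 3*(0)*conj(-1) + 3*(0)*conj(-1)]
      = (1/12)[(4) + (4) + (2) + (2) + (0) + (0)] = 12/12 = 1
  <chi_6*chi_6, chi_3> = (1/12)[1*(4)*conj(1) + 1*(4)*conj(-1) + 2*(1)*conj(-1) + 2*(1)*conj(1) + 3*(0)*conj(1) + 3*(0)*conj(-1)]
      = (1/12)[(4) + (-4) + (-2) + (2) + (0) + (0)] = 0/12 = 0
  <chi_6*chi_6, chi_4> = (1/12)[1*(4)*conj(1) + 1*(4)*conj(-1) + 2*(1)*conj(-1) + 2*(1)*conj(1) + 3*(0)*conj(-1) + 3*(0)*conj(1)]
      = (1/12)[(4) + (-4) + (-2) + (2) + (0) + (0)] = 0/12 = 0
  <chi_6*chi_6, chi_5> = (1/12)[1*(4)*conj(2) + 1*(4)*conj(-2) + 2*(1)*conj(1) + 2*(1)*conj(-1) + 3*(0)*conj(0) + 3*(0)*conj(0)]
      = (1/12)[(8) + (-8) + (2) + (-2) + (0) + (0)] = 0/12 = 0
  <chi_6*chi_6, chi_6> = (1/12)[1*(4)*conj(2) + 1*(4)*conj(2) + 2*(1)*conj(-1) + 2*(1)*conj(-1) + 3*(0)*conj(0) + 3*(0)*conj(0)]
      = (1/12)[(8) + (8) + (-2) + (-2) + (0) + (0)] = 12/12 = 1
Hence the multiplicities are chi_1: 1, chi_2: 1, chi_6: 1. Dimension check: dim(chi_6)*dim(chi_6) = 2*2 = 4 and sum (mult * dim) = 1*1 + 1*1 + 1*2 = 4.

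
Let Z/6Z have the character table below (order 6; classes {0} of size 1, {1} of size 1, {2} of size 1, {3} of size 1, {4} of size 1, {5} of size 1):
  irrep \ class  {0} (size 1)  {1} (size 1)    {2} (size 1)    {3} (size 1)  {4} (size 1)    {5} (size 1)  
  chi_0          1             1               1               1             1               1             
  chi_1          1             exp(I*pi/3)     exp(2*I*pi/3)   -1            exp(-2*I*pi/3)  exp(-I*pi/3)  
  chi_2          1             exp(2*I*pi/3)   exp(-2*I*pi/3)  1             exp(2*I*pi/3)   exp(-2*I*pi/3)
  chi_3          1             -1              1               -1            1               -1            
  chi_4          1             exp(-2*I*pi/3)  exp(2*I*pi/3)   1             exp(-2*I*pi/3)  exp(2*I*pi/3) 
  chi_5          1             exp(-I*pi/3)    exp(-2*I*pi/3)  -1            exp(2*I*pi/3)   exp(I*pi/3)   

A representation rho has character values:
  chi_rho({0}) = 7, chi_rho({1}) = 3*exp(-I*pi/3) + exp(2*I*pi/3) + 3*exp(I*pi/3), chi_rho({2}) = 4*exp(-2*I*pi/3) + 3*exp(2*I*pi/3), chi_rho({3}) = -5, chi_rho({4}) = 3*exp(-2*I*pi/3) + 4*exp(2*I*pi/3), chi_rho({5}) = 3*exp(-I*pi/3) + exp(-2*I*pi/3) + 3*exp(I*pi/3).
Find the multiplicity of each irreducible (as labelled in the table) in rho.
Multiplicities: chi_0: 0, chi_1: 3, chi_2: 1, chi_3: 0, chi_4: 0, chi_5: 3.

Use <chi_rho, chi> = (1/|G|) sum_C |C| * chi_rho(C) * conj(chi(C)) with |G| = 6 for each irreducible chi in the table:
  <chi_rho, chi_0> = (1/6)[1*(7)*conj(1) + 1*(3*exp(-I*pi/3) + exp(2*I*pi/3) + 3*exp(I*pi/3))*conj(1) + 1*(4*exp(-2*I*pi/3) + 3*exp(2*I*pi/3))*conj(1) + 1*(-5)*conj(1) + 1*(3*exp(-2*I*pi/3) + 4*exp(2*I*pi/3))*conj(1) + 1*(3*exp(-I*pi/3) + exp(-2*I*pi/3) + 3*exp(I*pi/3))*conj(1)]
      = (1/6)[(7) + (3*exp(-I*pi/3) + exp(2*I*pi/3) + 3*exp(I*pi/3)) + (4*exp(-2*I*pi/3) + 3*exp(2*I*pi/3)) + (-5) + (3*exp(-2*I*pi/3) + 4*exp(2*I*pi/3)) + (3*exp(-I*pi/3) + exp(-2*I*pi/3) + 3*exp(I*pi/3))] = 0/6 = 0
  <chi_rho, chi_1> = (1/6)[1*(7)*conj(1) + 1*(3*exp(-I*pi/3) + exp(2*I*pi/3) + 3*exp(I*pi/3))*conj(exp(I*pi/3)) + 1*(4*exp(-2*I*pi/3) + 3*exp(2*I*pi/3))*conj(exp(2*I*pi/3)) + 1*(-5)*conj(-1) + 1*(3*exp(-2*I*pi/3) + 4*exp(2*I*pi/3))*conj(exp(-2*I*pi/3)) + 1*(3*exp(-I*pi/3) + exp(-2*I*pi/3) + 3*exp(I*pi/3))*conj(exp(-I*pi/3))]
      = (1/6)[(7) + (3 + 3*exp(-2*I*pi/3) + exp(I*pi/3)) + (3 + 4*exp(2*I*pi/3)) + (5) + (3 + 4*exp(-2*I*pi/3)) + (3 + exp(-I*pi/3) + 3*exp(2*I*pi/3))] = 18/6 = 3
  <chi_rho, chi_2> = (1/6)[1*(7)*conj(1) + 1*(3*exp(-I*pi/3) + exp(2*I*pi/3) + 3*exp(I*pi/3))*conj(exp(2*I*pi/3)) + 1*(4*exp(-2*I*pi/3) + 3*exp(2*I*pi/3))*conj(exp(-2*I*pi/3)) + 1*(-5)*conj(1) + 1*(3*exp(-2*I*pi/3) + 4*exp(2*I*pi/3))*conj(exp(2*I*pi/3)) + 1*(3*exp(-I*pi/3) + exp(-2*I*pi/3) + 3*exp(I*pi/3))*conj(exp(-2*I*pi/3))]
      = (1/6)[(7) + (-2 + 3*exp(-I*pi/3)) + (4 + 3*exp(-2*I*pi/3)) + (-5) + (4 + 3*exp(2*I*pi/3)) + (-2 + 3*exp(I*pi/3))] = 6/6 = 1
  <chi_rho, chi_3> = (1/6)[1*(7)*conj(1) + 1*(3*exp(-I*pi/3) + exp(2*I*pi/3) + 3*exp(I*pi/3))*conj(-1) + 1*(4*exp(-2*I*pi/3) + 3*exp(2*I*pi/3))*conj(1) + 1*(-5)*conj(-1) + 1*(3*exp(-2*I*pi/3) + 4*exp(2*I*pi/3))*conj(1) + 1*(3*exp(-I*pi/3) + exp(-2*I*pi/3) + 3*exp(I*pi/3))*conj(-1)]
      = (1/6)[(7) + (-3*exp(I*pi/3) - exp(2*I*pi/3) - 3*exp(-I*pi/3)) + (4*exp(-2*I*pi/3) + 3*exp(2*I*pi/3)) + (5) + (3*exp(-2*I*pi/3) + 4*exp(2*I*pi/3)) + (-3*exp(I*pi/3) - exp(-2*I*pi/3) - 3*exp(-I*pi/3))] = 0/6 = 0
  <chi_rho, chi_4> = (1/6)[1*(7)*conj(1) + 1*(3*exp(-I*pi/3) + exp(2*I*pi/3) + 3*exp(I*pi/3))*conj(exp(-2*I*pi/3)) + 1*(4*exp(-2*I*pi/3) + 3*exp(2*I*pi/3))*conj(exp(2*I*pi/3)) + 1*(-5)*conj(1) + 1*(3*exp(-2*I*pi/3) + 4*exp(2*I*pi/3))*conj(exp(-2*I*pi/3)) + 1*(3*exp(-I*pi/3) + exp(-2*I*pi/3) + 3*exp(I*pi/3))*conj(exp(2*I*pi/3))]
      = (1/6)[(7) + (-3 + exp(-2*I*pi/3) + 3*exp(I*pi/3)) + (3 + 4*exp(2*I*pi/3)) + (-5) + (3 + 4*exp(-2*I*pi/3)) + (-3 + 3*exp(-I*pi/3) + exp(2*I*pi/3))] = 0/6 = 0
  <chi_rho, chi_5> = (1/6)[1*(7)*conj(1) + 1*(3*exp(-I*pi/3) + exp(2*I*pi/3) + 3*exp(I*pi/3))*conj(exp(-I*pi/3)) + 1*(4*exp(-2*I*pi/3) + 3*exp(2*I*pi/3))*conj(exp(-2*I*pi/3)) + 1*(-5)*conj(-1) + 1*(3*exp(-2*I*pi/3) + 4*exp(2*I*pi/3))*conj(exp(2*I*pi/3)) + 1*(3*exp(-I*pi/3) + exp(-2*I*pi/3) + 3*exp(I*pi/3))*conj(exp(I*pi/3))]
      = (1/6)[(7) + (2 + 3*exp(2*I*pi/3)) + (4 + 3*exp(-2*I*pi/3)) + (5) + (4 + 3*exp(2*I*pi/3)) + (2 + 3*exp(-2*I*pi/3))] = 18/6 = 3
(Exp terms are combined using exp(i*s)*conj(exp(i*t)) = exp(i*(s-t)), and sums of them are collapsed using the identity that for every m > 1 the m distinct m-th roots of unity sum to 0, e.g. 1 + exp(2*I*pi/3) + exp(-2*I*pi/3) = 0.)
Dimension check: dim(rho) = sum (mult * dim) = 0*1 + 3*1 + 1*1 + 0*1 + 0*1 + 3*1 = 7 = chi_rho(e) = 7.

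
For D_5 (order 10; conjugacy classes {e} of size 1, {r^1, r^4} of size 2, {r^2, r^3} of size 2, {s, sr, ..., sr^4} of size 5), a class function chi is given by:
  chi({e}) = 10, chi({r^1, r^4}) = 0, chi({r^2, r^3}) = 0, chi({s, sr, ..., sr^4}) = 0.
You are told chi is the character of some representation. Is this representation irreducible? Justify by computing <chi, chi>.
Not irreducible (reducible): <chi, chi> = 10 > 1.

Solution. <chi, chi> = (1/|G|) sum_C |C| * |chi(C)|^2 = (1/10)[1*|10|^2 + 2*|0|^2 + 2*|0|^2 + 5*|0|^2]
  = (1/10)[(100) + (0) + (0) + (0)] = 100/10 = 10.
A character is irreducible iff <chi, chi> = 1, so this representation is reducible.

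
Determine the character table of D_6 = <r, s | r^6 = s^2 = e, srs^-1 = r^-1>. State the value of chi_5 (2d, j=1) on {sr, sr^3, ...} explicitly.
Conjugacy classes: {e} of size 1, {r^3} of size 1, {r^1, r^5} of size 2, {r^2, r^4} of size 2, {s, sr^2, ...} of size 3, {sr, sr^3, ...} of size 3.
Character table:
  irrep \ class              {e} (size 1)  {r^3} (size 1)  {r^1, r^5} (size 2)  {r^2, r^4} (size 2)  {s, sr^2, ...} (size 3)  {sr, sr^3, ...} (size 3)
  chi_1 (triv)               1             1               1                    1                    1                        1                       
  chi_2 (sign: r->1, s->-1)  1             1               1                    1                    -1                       -1                      
  chi_3 (r->-1, s->1)        1             -1              -1                   1                    1                        -1                      
  chi_4 (r->-1, s->-1)       1             -1              -1                   1                    -1                       1                       
  chi_5 (2d, j=1)            2             -2              1                    -1                   0                        0                       
  chi_6 (2d, j=2)            2             2               -1                   -1                   0                        0                       

Spot check: chi_5 (2d, j=1) on {sr, sr^3, ...} = 0.

D_6 has order 2*6 = 12 with 6 conjugacy classes, hence 6 irreducibles. Sum of squared dims 1 + 1 + 1 + 1 + 4 + 4 = 12 = |G|. Linear characters come from the abelianisation; the 2-dimensional irreps have character r^k -> 2*cos(2*pi*j*k/6), reflections -> 0.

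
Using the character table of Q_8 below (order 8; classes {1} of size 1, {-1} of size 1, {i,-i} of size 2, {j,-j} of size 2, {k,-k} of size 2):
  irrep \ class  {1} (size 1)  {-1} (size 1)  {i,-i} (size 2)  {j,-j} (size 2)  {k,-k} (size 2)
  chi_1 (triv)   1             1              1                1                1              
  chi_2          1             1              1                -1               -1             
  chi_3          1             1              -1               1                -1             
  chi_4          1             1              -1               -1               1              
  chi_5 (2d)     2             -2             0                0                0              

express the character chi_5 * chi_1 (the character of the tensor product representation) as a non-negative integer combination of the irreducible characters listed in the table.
chi_5 tensor chi_1 = chi_5 (all other irreducibles have multiplicity 0).

Derivation: The character of a tensor product is the pointwise product (chi_5 * chi_1)(C) = chi_5(C) * chi_1(C):
  {1}: (2)*(1), {-1}: (-2)*(1), {i,-i}: (0)*(1), {j,-j}: (0)*(1), {k,-k}: (0)*(1)
so (chi_5 * chi_1) takes values
  {1} -> 2, {-1} -> -2, {i,-i} -> 0, {j,-j} -> 0, {k,-k} -> 0.
Now take the inner product of this character with each irreducible chi from the table, <chi_5*chi_1, chi> = (1/8) sum_C |C| (chi_5*chi_1)(C) conj(chi(C)):
  <chi_5*chi_1, chi_1> = (1/8)[1*(2)*conj(1) + 1*(-2)*conj(1) + 2*(0)*conj(1) + 2*(0)*conj(1) + 2*(0)*conj(1)]
      = (1/8)[(2) + (-2) + (0) + (0) + (0)] = 0/8 = 0
  <chi_5*chi_1, chi_2> = (1/8)[1*(2)*conj(1) + 1*(-2)*conj(1) + 2*(0)*conj(1) + 2*(0)*conj(-1) + 2*(0)*conj(-1)]
      = (1/8)[(2) + (-2) + (0) + (0) + (0)] = 0/8 = 0
  <chi_5*chi_1, chi_3> = (1/8)[1*(2)*conj(1) + 1*(-2)*conj(1) + 2*(0)*conj(-1) + 2*(0)*conj(1) + 2*(0)*conj(-1)]
      = (1/8)[(2) + (-2) + (0) + (0) + (0)] = 0/8 = 0
  <chi_5*chi_1, chi_4> = (1/8)[1*(2)*conj(1) + 1*(-2)*conj(1) + 2*(0)*conj(-1) + 2*(0)*conj(-1) + 2*(0)*conj(1)]
      = (1/8)[(2) + (-2) + (0) + (0) + (0)] = 0/8 = 0
  <chi_5*chi_1, chi_5> = (1/8)[1*(2)*conj(2) + 1*(-2)*conj(-2) + 2*(0)*conj(0) + 2*(0)*conj(0) + 2*(0)*conj(0)]
      = (1/8)[(4) + (4) + (0) + (0) + (0)] = 8/8 = 1
Hence the multiplicities are chi_5: 1. Dimension check: dim(chi_5)*dim(chi_1) = 2*1 = 2 and sum (mult * dim) = 1*2 = 2.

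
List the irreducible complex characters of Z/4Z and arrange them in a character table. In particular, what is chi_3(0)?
Character table of Z/4Z (irreps indexed chi_0,...,chi_3 with chi_k(m) = zeta_4^(k*m), zeta_4 = exp(2*pi*i/4)):
  irrep \ class  {0} (size 1)  {1} (size 1)  {2} (size 1)  {3} (size 1)
  chi_0          1             1             1             1           
  chi_1          1             I             -1            -I          
  chi_2          1             -1            1             -1          
  chi_3          1             -I            -1            I           

Spot check: chi_3(0) = zeta_4^(3*0) = zeta_4^0 = 1.

Z/4Z is abelian, so all 4 irreducible complex representations are 1-dimensional. They are given by chi_k(m) = zeta_4^(k*m) for k = 0,...,3. Row orthogonality: sum_m chi_k(m) conj(chi_l(m)) = 4 * [k = l].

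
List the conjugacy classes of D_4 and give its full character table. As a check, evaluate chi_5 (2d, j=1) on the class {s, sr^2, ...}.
Conjugacy classes: {e} of size 1, {r^2} of size 1, {r^1, r^3} of size 2, {s, sr^2, ...} of size 2, {sr, sr^3, ...} of size 2.
Character table:
  irrep \ class              {e} (size 1)  {r^2} (size 1)  {r^1, r^3} (size 2)  {s, sr^2, ...} (size 2)  {sr, sr^3, ...} (size 2)
  chi_1 (triv)               1             1               1                    1                        1                       
  chi_2 (sign: r->1, s->-1)  1             1               1                    -1                       -1                      
  chi_3 (r->-1, s->1)        1             1               -1                   1                        -1                      
  chi_4 (r->-1, s->-1)       1             1               -1                   -1                       1                       
  chi_5 (2d, j=1)            2             -2              0                    0                        0                       

Spot check: chi_5 (2d, j=1) on {s, sr^2, ...} = 0.

Derivation: D_4 has order 2*4 = 8 with 5 conjugacy classes, hence 5 irreducibles. Sum of squared dims 1 + 1 + 1 + 1 + 4 = 8 = |G|. Linear characters come from the abelianisation; the 2-dimensional irreps have character r^k -> 2*cos(2*pi*j*k/4), reflections -> 0.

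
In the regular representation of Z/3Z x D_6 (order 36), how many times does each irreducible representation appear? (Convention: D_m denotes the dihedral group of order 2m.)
Each irreducible V_i of dimension d_i appears with multiplicity d_i, i.e. rho_reg = (direct sum over all irreducibles V_i) d_i V_i. The irreducible dimensions for Z/3Z x D_6 are 1, 1, 1, 1, 1, 1, 1, 1, 1, 1, 1, 1, 2, 2, 2, 2, 2, 2: 12 irreducibles of dimension 1, each with multiplicity 1; 6 irreducibles of dimension 2, each with multiplicity 2. Total dimension 12*1*1 + 6*2*2 = 36 = |G|.

Details: General theorem: in the regular representation of a finite group G, each irreducible appears with multiplicity equal to its dimension. Check: dim(rho_reg) = sum d_i^2 = 1 + 1 + 1 + 1 + 1 + 1 + 1 + 1 + 1 + 1 + 1 + 1 + 4 + 4 + 4 + 4 + 4 + 4 = 36 = |G|.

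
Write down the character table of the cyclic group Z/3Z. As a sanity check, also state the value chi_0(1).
Character table of Z/3Z (irreps indexed chi_0,...,chi_2 with chi_k(m) = zeta_3^(k*m), zeta_3 = exp(2*pi*i/3)):
  irrep \ class  {0} (size 1)  {1} (size 1)    {2} (size 1)  
  chi_0          1             1               1             
  chi_1          1             exp(2*I*pi/3)   exp(-2*I*pi/3)
  chi_2          1             exp(-2*I*pi/3)  exp(2*I*pi/3) 

Spot check: chi_0(1) = zeta_3^(0*1) = zeta_3^0 = 1.

Proof sketch: Z/3Z is abelian, so all 3 irreducible complex representations are 1-dimensional. They are given by chi_k(m) = zeta_3^(k*m) for k = 0,...,2. Row orthogonality: sum_m chi_k(m) conj(chi_l(m)) = 3 * [k = l].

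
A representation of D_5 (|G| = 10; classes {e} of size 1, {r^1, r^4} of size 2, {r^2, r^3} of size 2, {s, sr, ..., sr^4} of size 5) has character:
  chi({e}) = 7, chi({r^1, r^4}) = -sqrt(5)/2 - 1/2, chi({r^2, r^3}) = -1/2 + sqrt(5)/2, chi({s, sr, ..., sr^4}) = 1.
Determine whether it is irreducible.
Not irreducible (reducible): <chi, chi> = 6 > 1.

Solution. <chi, chi> = (1/|G|) sum_C |C| * |chi(C)|^2 = (1/10)[1*|7|^2 + 2*|-sqrt(5)/2 - 1/2|^2 + 2*|-1/2 + sqrt(5)/2|^2 + 5*|1|^2]
  = (1/10)[(49) + (sqrt(5) + 3) + (3 - sqrt(5)) + (5)] = 60/10 = 6.
A character is irreducible iff <chi, chi> = 1, so this representation is reducible.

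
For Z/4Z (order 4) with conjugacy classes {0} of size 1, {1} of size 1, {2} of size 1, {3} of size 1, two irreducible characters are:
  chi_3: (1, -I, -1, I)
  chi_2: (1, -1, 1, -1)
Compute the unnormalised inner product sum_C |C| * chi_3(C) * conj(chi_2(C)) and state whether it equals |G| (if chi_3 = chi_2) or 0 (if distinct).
Sum = 0; so <chi_3, chi_2> = 0 (distinct irreducibles are orthogonal).

Proof sketch: Compute term by term over conjugacy classes (|C| * chi_3(C) * conj(chi_2(C))):
  1*(1)*conj(1) + 1*(-I)*conj(-1) + 1*(-1)*conj(1) + 1*(I)*conj(-1)
  = (1) + (I) + (-1) + (-I)
  = 0.
(Exp terms are combined using exp(i*s)*conj(exp(i*t)) = exp(i*(s-t)), and sums of them are collapsed using the identity that for every m > 1 the m distinct m-th roots of unity sum to 0, e.g. 1 + exp(2*I*pi/3) + exp(-2*I*pi/3) = 0.)
Dividing by |G| = 4 gives 0/4 = 0, matching the row-orthogonality relation <chi_3, chi_2> = [chi_3 = chi_2].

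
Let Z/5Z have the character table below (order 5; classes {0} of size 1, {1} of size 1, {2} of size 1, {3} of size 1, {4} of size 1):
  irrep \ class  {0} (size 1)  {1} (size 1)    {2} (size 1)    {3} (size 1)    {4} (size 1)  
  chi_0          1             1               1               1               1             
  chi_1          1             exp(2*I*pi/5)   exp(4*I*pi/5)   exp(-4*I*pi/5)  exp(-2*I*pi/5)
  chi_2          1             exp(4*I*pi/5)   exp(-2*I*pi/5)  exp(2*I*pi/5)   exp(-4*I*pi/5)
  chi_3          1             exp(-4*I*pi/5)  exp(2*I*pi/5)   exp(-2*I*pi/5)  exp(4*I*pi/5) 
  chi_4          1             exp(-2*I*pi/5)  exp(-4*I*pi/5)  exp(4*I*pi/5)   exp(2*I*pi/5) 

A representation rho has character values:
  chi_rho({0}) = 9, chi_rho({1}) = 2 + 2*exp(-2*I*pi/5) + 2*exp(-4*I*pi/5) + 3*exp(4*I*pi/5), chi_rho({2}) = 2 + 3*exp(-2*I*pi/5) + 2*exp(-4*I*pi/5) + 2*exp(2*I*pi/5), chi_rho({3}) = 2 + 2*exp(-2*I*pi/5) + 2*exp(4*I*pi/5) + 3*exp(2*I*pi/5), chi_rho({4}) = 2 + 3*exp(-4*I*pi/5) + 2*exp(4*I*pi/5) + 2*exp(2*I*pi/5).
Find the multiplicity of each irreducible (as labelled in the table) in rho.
Multiplicities: chi_0: 2, chi_1: 0, chi_2: 3, chi_3: 2, chi_4: 2.

Why: Use <chi_rho, chi> = (1/|G|) sum_C |C| * chi_rho(C) * conj(chi(C)) with |G| = 5 for each irreducible chi in the table:
  <chi_rho, chi_0> = (1/5)[1*(9)*conj(1) + 1*(2 + 2*exp(-2*I*pi/5) + 2*exp(-4*I*pi/5) + 3*exp(4*I*pi/5))*conj(1) + 1*(2 + 3*exp(-2*I*pi/5) + 2*exp(-4*I*pi/5) + 2*exp(2*I*pi/5))*conj(1) + 1*(2 + 2*exp(-2*I*pi/5) + 2*exp(4*I*pi/5) + 3*exp(2*I*pi/5))*conj(1) + 1*(2 + 3*exp(-4*I*pi/5) + 2*exp(4*I*pi/5) + 2*exp(2*I*pi/5))*conj(1)]
      = (1/5)[(9) + (2 + 2*exp(-2*I*pi/5) + 2*exp(-4*I*pi/5) + 3*exp(4*I*pi/5)) + (2 + 3*exp(-2*I*pi/5) + 2*exp(-4*I*pi/5) + 2*exp(2*I*pi/5)) + (2 + 2*exp(-2*I*pi/5) + 2*exp(4*I*pi/5) + 3*exp(2*I*pi/5)) + (2 + 3*exp(-4*I*pi/5) + 2*exp(4*I*pi/5) + 2*exp(2*I*pi/5))] = 10/5 = 2
  <chi_rho, chi_1> = (1/5)[1*(9)*conj(1) + 1*(2 + 2*exp(-2*I*pi/5) + 2*exp(-4*I*pi/5) + 3*exp(4*I*pi/5))*conj(exp(2*I*pi/5)) + 1*(2 + 3*exp(-2*I*pi/5) + 2*exp(-4*I*pi/5) + 2*exp(2*I*pi/5))*conj(exp(4*I*pi/5)) + 1*(2 + 2*exp(-2*I*pi/5) + 2*exp(4*I*pi/5) + 3*exp(2*I*pi/5))*conj(exp(-4*I*pi/5)) + 1*(2 + 3*exp(-4*I*pi/5) + 2*exp(4*I*pi/5) + 2*exp(2*I*pi/5))*conj(exp(-2*I*pi/5))]
      = (1/5)[(9) + (2*exp(-2*I*pi/5) + 2*exp(-4*I*pi/5) + 2*exp(4*I*pi/5) + 3*exp(2*I*pi/5)) + (2*exp(-2*I*pi/5) + 2*exp(-4*I*pi/5) + 3*exp(4*I*pi/5) + 2*exp(2*I*pi/5)) + (2*exp(-2*I*pi/5) + 3*exp(-4*I*pi/5) + 2*exp(4*I*pi/5) + 2*exp(2*I*pi/5)) + (3*exp(-2*I*pi/5) + 2*exp(-4*I*pi/5) + 2*exp(4*I*pi/5) + 2*exp(2*I*pi/5))] = 0/5 = 0
  <chi_rho, chi_2> = (1/5)[1*(9)*conj(1) + 1*(2 + 2*exp(-2*I*pi/5) + 2*exp(-4*I*pi/5) + 3*exp(4*I*pi/5))*conj(exp(4*I*pi/5)) + 1*(2 + 3*exp(-2*I*pi/5) + 2*exp(-4*I*pi/5) + 2*exp(2*I*pi/5))*conj(exp(-2*I*pi/5)) + 1*(2 + 2*exp(-2*I*pi/5) + 2*exp(4*I*pi/5) + 3*exp(2*I*pi/5))*conj(exp(2*I*pi/5)) + 1*(2 + 3*exp(-4*I*pi/5) + 2*exp(4*I*pi/5) + 2*exp(2*I*pi/5))*conj(exp(-4*I*pi/5))]
      = (1/5)[(9) + (3 + 2*exp(-4*I*pi/5) + 2*exp(4*I*pi/5) + 2*exp(2*I*pi/5)) + (3 + 2*exp(-2*I*pi/5) + 2*exp(4*I*pi/5) + 2*exp(2*I*pi/5)) + (3 + 2*exp(-2*I*pi/5) + 2*exp(-4*I*pi/5) + 2*exp(2*I*pi/5)) + (3 + 2*exp(-2*I*pi/5) + 2*exp(-4*I*pi/5) + 2*exp(4*I*pi/5))] = 15/5 = 3
  <chi_rho, chi_3> = (1/5)[1*(9)*conj(1) + 1*(2 + 2*exp(-2*I*pi/5) + 2*exp(-4*I*pi/5) + 3*exp(4*I*pi/5))*conj(exp(-4*I*pi/5)) + 1*(2 + 3*exp(-2*I*pi/5) + 2*exp(-4*I*pi/5) + 2*exp(2*I*pi/5))*conj(exp(2*I*pi/5)) + 1*(2 + 2*exp(-2*I*pi/5) + 2*exp(4*I*pi/5) + 3*exp(2*I*pi/5))*conj(exp(-2*I*pi/5)) + 1*(2 + 3*exp(-4*I*pi/5) + 2*exp(4*I*pi/5) + 2*exp(2*I*pi/5))*conj(exp(4*I*pi/5))]
      = (1/5)[(9) + (2 + 3*exp(-2*I*pi/5) + 2*exp(4*I*pi/5) + 2*exp(2*I*pi/5)) + (2 + 2*exp(-2*I*pi/5) + 3*exp(-4*I*pi/5) + 2*exp(4*I*pi/5)) + (2 + 2*exp(-4*I*pi/5) + 3*exp(4*I*pi/5) + 2*exp(2*I*pi/5)) + (2 + 2*exp(-2*I*pi/5) + 2*exp(-4*I*pi/5) + 3*exp(2*I*pi/5))] = 10/5 = 2
  <chi_rho, chi_4> = (1/5)[1*(9)*conj(1) + 1*(2 + 2*exp(-2*I*pi/5) + 2*exp(-4*I*pi/5) + 3*exp(4*I*pi/5))*conj(exp(-2*I*pi/5)) + 1*(2 + 3*exp(-2*I*pi/5) + 2*exp(-4*I*pi/5) + 2*exp(2*I*pi/5))*conj(exp(-4*I*pi/5)) + 1*(2 + 2*exp(-2*I*pi/5) + 2*exp(4*I*pi/5) + 3*exp(2*I*pi/5))*conj(exp(4*I*pi/5)) + 1*(2 + 3*exp(-4*I*pi/5) + 2*exp(4*I*pi/5) + 2*exp(2*I*pi/5))*conj(exp(2*I*pi/5))]
      = (1/5)[(9) + (2 + 2*exp(-2*I*pi/5) + 3*exp(-4*I*pi/5) + 2*exp(2*I*pi/5)) + (2 + 2*exp(-4*I*pi/5) + 2*exp(4*I*pi/5) + 3*exp(2*I*pi/5)) + (2 + 3*exp(-2*I*pi/5) + 2*exp(-4*I*pi/5) + 2*exp(4*I*pi/5)) + (2 + 2*exp(-2*I*pi/5) + 3*exp(4*I*pi/5) + 2*exp(2*I*pi/5))] = 10/5 = 2
(Exp terms are combined using exp(i*s)*conj(exp(i*t)) = exp(i*(s-t)), and sums of them are collapsed using the identity that for every m > 1 the m distinct m-th roots of unity sum to 0, e.g. 1 + exp(2*I*pi/3) + exp(-2*I*pi/3) = 0.)
Dimension check: dim(rho) = sum (mult * dim) = 2*1 + 0*1 + 3*1 + 2*1 + 2*1 = 9 = chi_rho(e) = 9.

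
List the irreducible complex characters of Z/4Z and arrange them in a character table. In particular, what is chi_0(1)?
Character table of Z/4Z (irreps indexed chi_0,...,chi_3 with chi_k(m) = zeta_4^(k*m), zeta_4 = exp(2*pi*i/4)):
  irrep \ class  {0} (size 1)  {1} (size 1)  {2} (size 1)  {3} (size 1)
  chi_0          1             1             1             1           
  chi_1          1             I             -1            -I          
  chi_2          1             -1            1             -1          
  chi_3          1             -I            -1            I           

Spot check: chi_0(1) = zeta_4^(0*1) = zeta_4^0 = 1.

Derivation: Z/4Z is abelian, so all 4 irreducible complex representations are 1-dimensional. They are given by chi_k(m) = zeta_4^(k*m) for k = 0,...,3. Row orthogonality: sum_m chi_k(m) conj(chi_l(m)) = 4 * [k = l].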